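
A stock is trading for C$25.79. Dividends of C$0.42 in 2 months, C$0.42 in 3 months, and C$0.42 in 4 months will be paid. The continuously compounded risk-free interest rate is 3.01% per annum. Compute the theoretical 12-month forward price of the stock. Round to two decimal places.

C$25.29

PV(dividends) I = 0.42·e^(−0.0301·2/12) + 0.42·e^(−0.0301·3/12) + 0.42·e^(−0.0301·4/12)
I = 0.4179 + 0.4169 + 0.4158 = 1.2506
F = (S − I)·e^(rT) = (25.79 − 1.2506) · e^(0.0301·12/12)
= 24.5394 · e^0.030100 = 24.5394 × 1.030558 = C$25.29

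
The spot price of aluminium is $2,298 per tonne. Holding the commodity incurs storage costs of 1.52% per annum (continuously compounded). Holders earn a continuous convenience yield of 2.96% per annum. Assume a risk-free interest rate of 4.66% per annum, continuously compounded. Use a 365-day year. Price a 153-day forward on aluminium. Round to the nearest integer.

Net carry = r + u − y = 0.0466 + 0.0152 − 0.0296 = 0.0322
F = S·e^((r+u−y)T) = 2298 · e^(0.0322 × 153/365) = 2298 · e^0.013498
= 2298 × 1.013590 = $2,329 per tonne

$2,329 per tonne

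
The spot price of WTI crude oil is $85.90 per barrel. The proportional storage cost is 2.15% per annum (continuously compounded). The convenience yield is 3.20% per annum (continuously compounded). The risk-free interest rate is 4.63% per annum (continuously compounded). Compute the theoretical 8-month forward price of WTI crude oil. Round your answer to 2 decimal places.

$87.97 per barrel

Net carry = r + u − y = 0.0463 + 0.0215 − 0.0320 = 0.0358
F = S·e^((r+u−y)T) = 85.90 · e^(0.0358 × 8/12) = 85.90 · e^0.023867
= 85.90 × 1.024154 = $87.97 per barrel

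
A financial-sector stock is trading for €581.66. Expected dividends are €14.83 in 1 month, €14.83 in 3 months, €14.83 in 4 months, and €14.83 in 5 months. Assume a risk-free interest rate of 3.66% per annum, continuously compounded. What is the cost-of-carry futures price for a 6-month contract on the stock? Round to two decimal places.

€532.58

PV(dividends) I = 14.83·e^(−0.0366·1/12) + 14.83·e^(−0.0366·3/12) + 14.83·e^(−0.0366·4/12) + 14.83·e^(−0.0366·5/12)
I = 14.7848 + 14.6949 + 14.6502 + 14.6056 = 58.7355
F = (S − I)·e^(rT) = (581.66 − 58.7355) · e^(0.0366·6/12)
= 522.9245 · e^0.018300 = 522.9245 × 1.018468 = €532.58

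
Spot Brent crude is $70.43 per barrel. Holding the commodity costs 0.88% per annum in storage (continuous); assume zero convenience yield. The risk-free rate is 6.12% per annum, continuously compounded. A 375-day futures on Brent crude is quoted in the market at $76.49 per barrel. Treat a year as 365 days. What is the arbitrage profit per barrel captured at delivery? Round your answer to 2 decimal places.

Fair futures: F* = S·e^(carry·T), with carry = (r + u) = 0.0612 + 0.0088 = 0.0700
F* = 70.43 · e^(0.0700 × 375/365) = 70.43 · e^0.071918 = 70.43 × 1.074567 = $75.6818
Market $76.49 > fair $75.6818: forward overpriced → cash-and-carry (buy spot, short the forward).
At maturity, profit = |F_mkt − F*| = |76.49 − 75.6818| = $0.81 per barrel

$0.81 per barrel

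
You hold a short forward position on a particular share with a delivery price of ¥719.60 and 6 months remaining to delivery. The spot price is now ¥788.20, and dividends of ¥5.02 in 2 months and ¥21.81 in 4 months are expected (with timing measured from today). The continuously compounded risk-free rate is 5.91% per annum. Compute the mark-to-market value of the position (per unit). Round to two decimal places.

PV(remaining dividends) I = 5.02·e^(−0.0591·2/12) + 21.81·e^(−0.0591·4/12) = 26.3553
Current forward F = (S − I)·e^(rT) = (788.20 − 26.3553)·e^(0.0591·6/12) = 761.8447 × 1.029991 = 784.6932
Value (long) = (F − K)·e^(−rT) = (784.6932 − 719.60) × 0.970882 = 63.1978
Short position value = −(long value) = -¥63.20

-¥63.20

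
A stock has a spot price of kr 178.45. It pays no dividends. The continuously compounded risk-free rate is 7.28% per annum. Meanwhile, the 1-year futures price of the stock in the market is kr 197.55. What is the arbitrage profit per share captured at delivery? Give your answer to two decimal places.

Fair futures: F* = S·e^(carry·T), with carry = r = 0.0728
F* = 178.45 · e^(0.0728 × 1) = 178.45 · e^0.072800 = 178.45 × 1.075515 = kr 191.9257
Market kr 197.55 > fair kr 191.9257: forward overpriced → cash-and-carry (buy spot, short the forward).
At maturity, profit = |F_mkt − F*| = |197.55 − 191.9257| = kr 5.62 per share

kr 5.62 per share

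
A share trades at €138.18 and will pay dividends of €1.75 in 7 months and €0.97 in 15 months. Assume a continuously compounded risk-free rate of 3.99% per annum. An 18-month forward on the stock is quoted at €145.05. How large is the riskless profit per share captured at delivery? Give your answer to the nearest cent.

PV(dividends) I = 1.75·e^(−0.0399·7/12) + 0.97·e^(−0.0399·15/12) = 2.6325
Fair forward F* = (S − I)·e^(rT) = (138.18 − 2.6325)·e^0.059850 = 135.5475 × 1.061677 = 143.9077
Market €145.05 > fair 143.9077: forward overpriced → cash-and-carry (borrow at r, buy the stock and collect the dividends, short the forward).
Profit at T = |F_mkt − F*| = |145.05 − 143.9077| = €1.14 per share

€1.14 per share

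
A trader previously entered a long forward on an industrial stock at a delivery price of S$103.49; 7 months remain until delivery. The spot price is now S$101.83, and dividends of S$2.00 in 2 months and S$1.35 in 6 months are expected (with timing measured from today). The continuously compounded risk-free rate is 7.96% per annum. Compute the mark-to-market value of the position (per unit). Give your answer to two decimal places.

-S$0.24

PV(remaining dividends) I = 2.00·e^(−0.0796·2/12) + 1.35·e^(−0.0796·6/12) = 3.2710
Current forward F = (S − I)·e^(rT) = (101.83 − 3.2710)·e^(0.0796·7/12) = 98.5590 × 1.047528 = 103.2433
Value (long) = (F − K)·e^(−rT) = (103.2433 − 103.49) × 0.954628 = -0.2355
Value = -S$0.24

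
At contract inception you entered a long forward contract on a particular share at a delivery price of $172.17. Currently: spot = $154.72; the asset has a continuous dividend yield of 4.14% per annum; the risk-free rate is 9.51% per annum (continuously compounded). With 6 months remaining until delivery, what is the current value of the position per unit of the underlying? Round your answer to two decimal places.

Current fair forward for the remaining 6 months: F = S·e^((r − q)·T), (r − q) = 0.0951 − 0.0414 = 0.0537
F = 154.72 · e^(0.0537 × 6/12) = 154.72 × 1.027214 = 158.9306
Value of long forward = (F − K)·e^(−rT) = (158.9306 − 172.17) · e^(−0.0951·6/12)
= -13.2394 × 0.953563 = -12.62

-$12.62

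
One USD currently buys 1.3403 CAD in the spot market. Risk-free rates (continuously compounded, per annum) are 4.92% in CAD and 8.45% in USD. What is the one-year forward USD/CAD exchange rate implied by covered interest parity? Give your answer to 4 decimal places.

1.2938

F = S·e^((r_CAD − r_USD)T) = 1.3403 · e^((0.0492 − 0.0845) × 12/12)
= 1.3403 · e^-0.035300 = 1.3403 × 0.965316
F = 1.2938 CAD per USD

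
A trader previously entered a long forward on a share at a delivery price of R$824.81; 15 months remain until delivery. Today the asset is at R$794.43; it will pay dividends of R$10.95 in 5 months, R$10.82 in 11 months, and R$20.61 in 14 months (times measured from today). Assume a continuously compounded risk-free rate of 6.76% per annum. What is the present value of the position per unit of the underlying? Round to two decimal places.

PV(remaining dividends) I = 10.95·e^(−0.0676·5/12) + 10.82·e^(−0.0676·11/12) + 20.61·e^(−0.0676·14/12) = 39.8628
Current forward F = (S − I)·e^(rT) = (794.43 − 39.8628)·e^(0.0676·15/12) = 754.5672 × 1.088173 = 821.0997
Value (long) = (F − K)·e^(−rT) = (821.0997 − 824.81) × 0.918972 = -3.4097
Value = -R$3.41

-R$3.41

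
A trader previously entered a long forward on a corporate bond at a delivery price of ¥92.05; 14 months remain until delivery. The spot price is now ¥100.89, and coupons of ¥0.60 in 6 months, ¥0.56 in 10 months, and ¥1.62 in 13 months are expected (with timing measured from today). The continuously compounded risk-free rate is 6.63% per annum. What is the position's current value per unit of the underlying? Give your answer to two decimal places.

PV(remaining coupons) I = 0.60·e^(−0.0663·6/12) + 0.56·e^(−0.0663·10/12) + 1.62·e^(−0.0663·13/12) = 2.6181
Current forward F = (S − I)·e^(rT) = (100.89 − 2.6181)·e^(0.0663·14/12) = 98.2719 × 1.080420 = 106.1749
Value (long) = (F − K)·e^(−rT) = (106.1749 − 92.05) × 0.925566 = 13.0735
Value = ¥13.07

¥13.07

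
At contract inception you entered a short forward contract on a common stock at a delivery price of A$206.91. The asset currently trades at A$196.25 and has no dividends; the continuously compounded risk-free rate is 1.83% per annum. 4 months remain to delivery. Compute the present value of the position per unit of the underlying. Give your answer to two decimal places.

A$9.40

Current fair forward for the remaining 4 months: F = S·e^(r·T), r = 0.0183
F = 196.25 · e^(0.0183 × 4/12) = 196.25 × 1.006119 = 197.4509
Value of long forward = (F − K)·e^(−rT) = (197.4509 − 206.91) · e^(−0.0183·4/12)
= -9.4591 × 0.993919 = -9.40
Short position value = −(long value) = A$9.40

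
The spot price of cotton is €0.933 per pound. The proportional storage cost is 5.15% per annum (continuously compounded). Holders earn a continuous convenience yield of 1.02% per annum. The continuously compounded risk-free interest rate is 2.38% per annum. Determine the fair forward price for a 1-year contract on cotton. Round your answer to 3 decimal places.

Net carry = r + u − y = 0.0238 + 0.0515 − 0.0102 = 0.0651
F = S·e^((r+u−y)T) = 0.933 · e^(0.0651 × 12/12) = 0.933 · e^0.065100
= 0.933 × 1.067266 = €0.996 per pound

€0.996 per pound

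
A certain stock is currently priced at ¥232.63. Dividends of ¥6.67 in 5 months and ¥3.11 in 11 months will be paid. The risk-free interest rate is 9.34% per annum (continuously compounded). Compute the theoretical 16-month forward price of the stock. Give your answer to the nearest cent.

PV(dividends) I = 6.67·e^(−0.0934·5/12) + 3.11·e^(−0.0934·11/12)
I = 6.4154 + 2.8548 = 9.2702
F = (S − I)·e^(rT) = (232.63 − 9.2702) · e^(0.0934·16/12)
= 223.3598 · e^0.124533 = 223.3598 × 1.132619 = ¥252.98

¥252.98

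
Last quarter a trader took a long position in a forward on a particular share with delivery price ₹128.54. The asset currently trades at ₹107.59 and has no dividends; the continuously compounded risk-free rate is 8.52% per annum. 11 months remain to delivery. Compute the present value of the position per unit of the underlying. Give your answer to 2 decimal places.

-₹11.29

Current fair forward for the remaining 11 months: F = S·e^(r·T), r = 0.0852
F = 107.59 · e^(0.0852 × 11/12) = 107.59 × 1.081231 = 116.3296
Value of long forward = (F − K)·e^(−rT) = (116.3296 − 128.54) · e^(−0.0852·11/12)
= -12.2104 × 0.924872 = -11.29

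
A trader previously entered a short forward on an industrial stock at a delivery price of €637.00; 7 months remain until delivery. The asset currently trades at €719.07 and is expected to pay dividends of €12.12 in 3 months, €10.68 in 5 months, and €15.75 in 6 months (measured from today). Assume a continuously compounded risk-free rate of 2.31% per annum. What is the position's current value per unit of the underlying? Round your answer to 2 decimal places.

-€52.40

PV(remaining dividends) I = 12.12·e^(−0.0231·3/12) + 10.68·e^(−0.0231·5/12) + 15.75·e^(−0.0231·6/12) = 38.1970
Current forward F = (S − I)·e^(rT) = (719.07 − 38.1970)·e^(0.0231·7/12) = 680.8730 × 1.013566 = 690.1097
Value (long) = (F − K)·e^(−rT) = (690.1097 − 637.00) × 0.986615 = 52.3988
Short position value = −(long value) = -€52.40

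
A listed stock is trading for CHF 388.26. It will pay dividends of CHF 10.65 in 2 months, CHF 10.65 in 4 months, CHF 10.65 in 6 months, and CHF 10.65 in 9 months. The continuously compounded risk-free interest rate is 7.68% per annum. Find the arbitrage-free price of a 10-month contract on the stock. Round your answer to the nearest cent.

CHF 370.00

PV(dividends) I = 10.65·e^(−0.0768·2/12) + 10.65·e^(−0.0768·4/12) + 10.65·e^(−0.0768·6/12) + 10.65·e^(−0.0768·9/12)
I = 10.5145 + 10.3808 + 10.2488 + 10.0539 = 41.1980
F = (S − I)·e^(rT) = (388.26 − 41.1980) · e^(0.0768·10/12)
= 347.0620 · e^0.064000 = 347.0620 × 1.066092 = CHF 370.00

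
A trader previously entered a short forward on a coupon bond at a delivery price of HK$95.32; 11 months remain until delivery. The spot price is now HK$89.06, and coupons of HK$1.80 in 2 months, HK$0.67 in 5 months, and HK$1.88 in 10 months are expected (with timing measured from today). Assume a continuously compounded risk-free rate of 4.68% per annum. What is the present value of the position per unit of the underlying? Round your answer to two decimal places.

HK$6.51

PV(remaining coupons) I = 1.80·e^(−0.0468·2/12) + 0.67·e^(−0.0468·5/12) + 1.88·e^(−0.0468·10/12) = 4.2512
Current forward F = (S − I)·e^(rT) = (89.06 − 4.2512)·e^(0.0468·11/12) = 84.8088 × 1.043834 = 88.5263
Value (long) = (F − K)·e^(−rT) = (88.5263 − 95.32) × 0.958007 = -6.5084
Short position value = −(long value) = HK$6.51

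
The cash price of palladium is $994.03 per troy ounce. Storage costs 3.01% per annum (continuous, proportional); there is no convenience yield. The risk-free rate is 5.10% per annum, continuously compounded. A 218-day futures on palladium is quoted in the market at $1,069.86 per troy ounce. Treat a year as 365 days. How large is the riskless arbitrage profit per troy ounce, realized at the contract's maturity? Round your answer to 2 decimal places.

$26.50 per troy ounce

Fair futures: F* = S·e^(carry·T), with carry = (r + u) = 0.0510 + 0.0301 = 0.0811
F* = 994.03 · e^(0.0811 × 218/365) = 994.03 · e^0.048438 = 994.03 × 1.049630 = $1043.3637
Market $1069.86 > fair $1043.3637: forward overpriced → cash-and-carry (buy spot, short the forward).
At maturity, profit = |F_mkt − F*| = |1069.86 − 1043.3637| = $26.50 per troy ounce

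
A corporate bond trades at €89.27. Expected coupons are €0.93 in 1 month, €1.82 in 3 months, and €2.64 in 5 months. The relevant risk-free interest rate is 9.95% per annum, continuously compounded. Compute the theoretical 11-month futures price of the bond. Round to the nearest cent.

€92.07

PV(coupons) I = 0.93·e^(−0.0995·1/12) + 1.82·e^(−0.0995·3/12) + 2.64·e^(−0.0995·5/12)
I = 0.9223 + 1.7753 + 2.5328 = 5.2304
F = (S − I)·e^(rT) = (89.27 − 5.2304) · e^(0.0995·11/12)
= 84.0396 · e^0.091208 = 84.0396 × 1.095497 = €92.07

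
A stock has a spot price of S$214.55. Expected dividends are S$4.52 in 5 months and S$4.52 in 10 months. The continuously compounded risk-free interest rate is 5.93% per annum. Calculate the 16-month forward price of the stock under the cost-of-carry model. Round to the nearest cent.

S$222.77

PV(dividends) I = 4.52·e^(−0.0593·5/12) + 4.52·e^(−0.0593·10/12)
I = 4.4097 + 4.3021 = 8.7118
F = (S − I)·e^(rT) = (214.55 − 8.7118) · e^(0.0593·16/12)
= 205.8382 · e^0.079067 = 205.8382 × 1.082277 = S$222.77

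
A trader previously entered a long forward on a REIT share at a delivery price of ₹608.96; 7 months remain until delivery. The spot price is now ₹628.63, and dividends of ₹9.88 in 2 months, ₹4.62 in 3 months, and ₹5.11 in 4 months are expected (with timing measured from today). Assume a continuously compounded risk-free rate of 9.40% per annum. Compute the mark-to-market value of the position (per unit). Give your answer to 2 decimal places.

PV(remaining dividends) I = 9.88·e^(−0.0940·2/12) + 4.62·e^(−0.0940·3/12) + 5.11·e^(−0.0940·4/12) = 19.1915
Current forward F = (S − I)·e^(rT) = (628.63 − 19.1915)·e^(0.0940·7/12) = 609.4385 × 1.056365 = 643.7895
Value (long) = (F − K)·e^(−rT) = (643.7895 − 608.96) × 0.946643 = 32.9711
Value = ₹32.97

₹32.97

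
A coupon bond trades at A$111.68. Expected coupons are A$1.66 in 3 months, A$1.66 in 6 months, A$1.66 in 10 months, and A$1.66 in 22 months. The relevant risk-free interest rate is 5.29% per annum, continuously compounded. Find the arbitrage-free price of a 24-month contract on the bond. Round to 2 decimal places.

PV(coupons) I = 1.66·e^(−0.0529·3/12) + 1.66·e^(−0.0529·6/12) + 1.66·e^(−0.0529·10/12) + 1.66·e^(−0.0529·22/12)
I = 1.6382 + 1.6167 + 1.5884 + 1.5066 = 6.3499
F = (S − I)·e^(rT) = (111.68 − 6.3499) · e^(0.0529·24/12)
= 105.3301 · e^0.105800 = 105.3301 × 1.111600 = A$117.08

A$117.08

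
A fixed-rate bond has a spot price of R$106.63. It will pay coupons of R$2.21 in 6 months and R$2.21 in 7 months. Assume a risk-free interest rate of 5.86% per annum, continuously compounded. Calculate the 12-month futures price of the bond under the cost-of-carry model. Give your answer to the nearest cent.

R$108.52

PV(coupons) I = 2.21·e^(−0.0586·6/12) + 2.21·e^(−0.0586·7/12)
I = 2.1462 + 2.1357 = 4.2819
F = (S − I)·e^(rT) = (106.63 − 4.2819) · e^(0.0586·12/12)
= 102.3481 · e^0.058600 = 102.3481 × 1.060351 = R$108.52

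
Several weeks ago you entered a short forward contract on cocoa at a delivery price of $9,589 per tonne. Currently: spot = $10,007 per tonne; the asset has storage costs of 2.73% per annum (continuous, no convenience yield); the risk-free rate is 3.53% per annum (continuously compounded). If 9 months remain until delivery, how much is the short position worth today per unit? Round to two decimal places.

Current fair forward for the remaining 9 months: F = S·e^((r + u)·T), (r + u) = 0.0353 + 0.0273 = 0.0626
F = 10007 · e^(0.0626 × 9/12) = 10007 × 1.04806960 = 10488.0325
Value of long forward = (F − K)·e^(−rT) = (10488.0325 − 9589) · e^(−0.0353·9/12)
= 899.0325 × 0.97387239 = 875.54
Short position value = −(long value) = -$875.54

-$875.54 per tonne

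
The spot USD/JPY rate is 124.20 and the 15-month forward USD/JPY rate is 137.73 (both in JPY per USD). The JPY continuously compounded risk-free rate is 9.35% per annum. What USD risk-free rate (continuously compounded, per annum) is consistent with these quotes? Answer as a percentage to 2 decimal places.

F = S·e^((r_JPY − r_USD)T) ⇒ r_USD = r_JPY − ln(F/S)/T
ln(137.73/124.20) = 0.103402; /(15/12) = 0.082722
r_USD = 0.0935 − 0.082722 = 0.010778
r_USD = 1.08%

1.08%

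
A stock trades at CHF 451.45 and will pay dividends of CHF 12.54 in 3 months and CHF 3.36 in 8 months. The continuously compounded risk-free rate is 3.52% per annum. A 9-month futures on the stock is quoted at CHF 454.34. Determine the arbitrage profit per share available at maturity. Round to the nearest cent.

CHF 6.95 per share

PV(dividends) I = 12.54·e^(−0.0352·3/12) + 3.36·e^(−0.0352·8/12) = 15.7122
Fair futures F* = (S − I)·e^(rT) = (451.45 − 15.7122)·e^0.026400 = 435.7378 × 1.026752 = 447.3947
Market CHF 454.34 > fair 447.3947: forward overpriced → cash-and-carry (borrow at r, buy the stock and collect the dividends, short the forward).
Profit at T = |F_mkt − F*| = |454.34 − 447.3947| = CHF 6.95 per share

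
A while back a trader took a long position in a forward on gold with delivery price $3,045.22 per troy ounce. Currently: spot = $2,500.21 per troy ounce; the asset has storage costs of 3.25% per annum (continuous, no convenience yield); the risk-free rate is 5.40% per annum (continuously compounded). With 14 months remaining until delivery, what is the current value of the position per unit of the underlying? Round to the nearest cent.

-$262.46 per troy ounce

Current fair forward for the remaining 14 months: F = S·e^((r + u)·T), (r + u) = 0.0540 + 0.0325 = 0.0865
F = 2500.21 · e^(0.0865 × 14/12) = 2500.21 × 1.10618446 = 2765.6934
Value of long forward = (F − K)·e^(−rT) = (2765.6934 − 3045.22) · e^(−0.0540·14/12)
= -279.5266 × 0.93894347 = -262.46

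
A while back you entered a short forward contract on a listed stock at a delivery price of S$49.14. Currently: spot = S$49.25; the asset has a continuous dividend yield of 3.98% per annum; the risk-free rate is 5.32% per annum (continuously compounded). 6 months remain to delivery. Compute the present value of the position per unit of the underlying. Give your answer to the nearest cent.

Current fair forward for the remaining 6 months: F = S·e^((r − q)·T), (r − q) = 0.0532 − 0.0398 = 0.0134
F = 49.25 · e^(0.0134 × 6/12) = 49.25 × 1.006722 = 49.5811
Value of long forward = (F − K)·e^(−rT) = (49.5811 − 49.14) · e^(−0.0532·6/12)
= 0.4411 × 0.973751 = 0.43
Short position value = −(long value) = -S$0.43

-S$0.43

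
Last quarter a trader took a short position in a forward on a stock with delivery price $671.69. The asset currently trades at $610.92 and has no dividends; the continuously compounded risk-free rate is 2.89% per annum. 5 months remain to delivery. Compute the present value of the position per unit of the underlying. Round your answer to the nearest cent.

$52.73

Current fair forward for the remaining 5 months: F = S·e^(r·T), r = 0.0289
F = 610.92 · e^(0.0289 × 5/12) = 610.92 × 1.012114 = 618.3207
Value of long forward = (F − K)·e^(−rT) = (618.3207 − 671.69) · e^(−0.0289·5/12)
= -53.3693 × 0.988031 = -52.73
Short position value = −(long value) = $52.73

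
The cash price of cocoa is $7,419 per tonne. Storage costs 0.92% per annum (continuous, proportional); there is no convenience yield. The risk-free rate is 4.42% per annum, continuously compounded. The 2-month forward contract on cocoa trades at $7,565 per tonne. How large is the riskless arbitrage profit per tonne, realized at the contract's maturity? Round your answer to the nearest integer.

$80 per tonne

Fair forward: F* = S·e^(carry·T), with carry = (r + u) = 0.0442 + 0.0092 = 0.0534
F* = 7419 · e^(0.0534 × 2/12) = 7419 · e^0.008900 = 7419 × 1.008940 = $7485.3259
Market $7565 > fair $7485.3259: forward overpriced → cash-and-carry (buy spot, short the forward).
At maturity, profit = |F_mkt − F*| = |7565 − 7485.3259| = $80 per tonne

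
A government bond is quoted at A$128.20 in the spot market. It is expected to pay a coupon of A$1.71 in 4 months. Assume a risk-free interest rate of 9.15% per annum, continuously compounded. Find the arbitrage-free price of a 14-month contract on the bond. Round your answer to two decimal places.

PV(coupons) I = 1.71·e^(−0.0915·4/12)
I = 1.6586
F = (S − I)·e^(rT) = (128.20 − 1.6586) · e^(0.0915·14/12)
= 126.5414 · e^0.106750 = 126.5414 × 1.112656 = A$140.80

A$140.80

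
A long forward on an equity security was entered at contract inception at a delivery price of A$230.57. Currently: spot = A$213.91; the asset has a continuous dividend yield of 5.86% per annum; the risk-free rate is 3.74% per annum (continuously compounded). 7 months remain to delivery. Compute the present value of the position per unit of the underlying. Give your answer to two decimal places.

-A$18.87

Current fair forward for the remaining 7 months: F = S·e^((r − q)·T), (r − q) = 0.0374 − 0.0586 = -0.0212
F = 213.91 · e^(-0.0212 × 7/12) = 213.91 × 0.987709 = 211.2808
Value of long forward = (F − K)·e^(−rT) = (211.2808 − 230.57) · e^(−0.0374·7/12)
= -19.2892 × 0.978420 = -18.87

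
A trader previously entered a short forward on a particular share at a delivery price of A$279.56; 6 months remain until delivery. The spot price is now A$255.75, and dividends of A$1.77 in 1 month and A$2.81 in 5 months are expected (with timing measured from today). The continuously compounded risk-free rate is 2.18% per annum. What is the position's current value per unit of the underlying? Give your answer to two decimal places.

PV(remaining dividends) I = 1.77·e^(−0.0218·1/12) + 2.81·e^(−0.0218·5/12) = 4.5514
Current forward F = (S − I)·e^(rT) = (255.75 − 4.5514)·e^(0.0218·6/12) = 251.1986 × 1.010960 = 253.9517
Value (long) = (F − K)·e^(−rT) = (253.9517 − 279.56) × 0.989159 = -25.3307
Short position value = −(long value) = A$25.33

A$25.33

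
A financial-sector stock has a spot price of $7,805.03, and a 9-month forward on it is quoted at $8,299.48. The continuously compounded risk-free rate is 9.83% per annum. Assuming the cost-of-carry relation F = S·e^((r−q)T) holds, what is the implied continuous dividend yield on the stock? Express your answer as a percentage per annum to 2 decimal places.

From F = S·e^((r−q)T): (r − q) = ln(F/S)/T
ln(8299.48/7805.03) = ln(1.063350) = 0.061424
(r − q) = 0.061424 / (9/12) = 0.081899
q = r − ln(F/S)/T = 0.0983 − 0.081899 = 0.016401
q = 1.64%

1.64%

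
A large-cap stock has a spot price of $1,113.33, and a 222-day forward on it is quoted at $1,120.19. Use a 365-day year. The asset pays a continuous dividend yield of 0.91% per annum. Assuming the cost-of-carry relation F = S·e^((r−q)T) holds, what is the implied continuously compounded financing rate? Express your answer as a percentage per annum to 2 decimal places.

From F = S·e^((r−q)T): (r − q) = ln(F/S)/T
ln(1120.19/1113.33) = ln(1.006162) = 0.006143
(r − q) = 0.006143 / (222/365) = 0.010100
r = ln(F/S)/T + q = 0.010100 + 0.0091 = 0.019200
r = 1.92%

1.92%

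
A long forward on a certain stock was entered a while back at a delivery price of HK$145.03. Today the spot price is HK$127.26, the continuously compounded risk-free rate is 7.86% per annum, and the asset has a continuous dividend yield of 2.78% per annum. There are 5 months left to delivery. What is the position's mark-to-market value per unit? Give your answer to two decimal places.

-HK$14.56

Current fair forward for the remaining 5 months: F = S·e^((r − q)·T), (r − q) = 0.0786 − 0.0278 = 0.0508
F = 127.26 · e^(0.0508 × 5/12) = 127.26 × 1.021392 = 129.9823
Value of long forward = (F − K)·e^(−rT) = (129.9823 − 145.03) · e^(−0.0786·5/12)
= -15.0477 × 0.967780 = -14.56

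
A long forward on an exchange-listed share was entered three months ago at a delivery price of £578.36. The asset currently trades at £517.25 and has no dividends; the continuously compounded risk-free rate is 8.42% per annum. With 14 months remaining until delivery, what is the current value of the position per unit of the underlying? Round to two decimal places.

-£7.00

Current fair forward for the remaining 14 months: F = S·e^(r·T), r = 0.0842
F = 517.25 · e^(0.0842 × 14/12) = 517.25 × 1.103220 = 570.6405
Value of long forward = (F − K)·e^(−rT) = (570.6405 − 578.36) · e^(−0.0842·14/12)
= -7.7195 × 0.906437 = -7.00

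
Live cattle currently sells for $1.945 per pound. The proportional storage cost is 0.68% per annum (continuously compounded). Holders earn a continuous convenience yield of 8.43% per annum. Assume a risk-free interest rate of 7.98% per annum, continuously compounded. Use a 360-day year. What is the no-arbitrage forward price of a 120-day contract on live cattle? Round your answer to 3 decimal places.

$1.946 per pound

Net carry = r + u − y = 0.0798 + 0.0068 − 0.0843 = 0.0023
F = S·e^((r+u−y)T) = 1.945 · e^(0.0023 × 120/360) = 1.945 · e^0.000767
= 1.945 × 1.000767 = $1.946 per pound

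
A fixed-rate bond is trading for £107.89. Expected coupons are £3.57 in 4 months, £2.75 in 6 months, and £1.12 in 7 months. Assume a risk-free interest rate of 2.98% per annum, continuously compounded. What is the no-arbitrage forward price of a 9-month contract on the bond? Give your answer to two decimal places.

£102.82

PV(coupons) I = 3.57·e^(−0.0298·4/12) + 2.75·e^(−0.0298·6/12) + 1.12·e^(−0.0298·7/12)
I = 3.5347 + 2.7093 + 1.1007 = 7.3447
F = (S − I)·e^(rT) = (107.89 − 7.3447) · e^(0.0298·9/12)
= 100.5453 · e^0.022350 = 100.5453 × 1.022602 = £102.82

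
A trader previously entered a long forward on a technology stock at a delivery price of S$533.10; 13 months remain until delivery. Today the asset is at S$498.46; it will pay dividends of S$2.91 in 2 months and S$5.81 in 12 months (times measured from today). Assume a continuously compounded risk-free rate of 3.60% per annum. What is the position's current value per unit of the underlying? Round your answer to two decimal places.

PV(remaining dividends) I = 2.91·e^(−0.0360·2/12) + 5.81·e^(−0.0360·12/12) = 8.4972
Current forward F = (S − I)·e^(rT) = (498.46 − 8.4972)·e^(0.0360·13/12) = 489.9628 × 1.039770 = 509.4486
Value (long) = (F − K)·e^(−rT) = (509.4486 − 533.10) × 0.961751 = -22.7468
Value = -S$22.75

-S$22.75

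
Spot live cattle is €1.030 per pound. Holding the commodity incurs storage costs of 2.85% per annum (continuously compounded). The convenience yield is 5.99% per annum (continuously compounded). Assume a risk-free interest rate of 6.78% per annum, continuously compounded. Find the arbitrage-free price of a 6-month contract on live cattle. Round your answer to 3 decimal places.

€1.049 per pound

Net carry = r + u − y = 0.0678 + 0.0285 − 0.0599 = 0.0364
F = S·e^((r+u−y)T) = 1.030 · e^(0.0364 × 6/12) = 1.030 · e^0.018200
= 1.030 × 1.018367 = €1.049 per pound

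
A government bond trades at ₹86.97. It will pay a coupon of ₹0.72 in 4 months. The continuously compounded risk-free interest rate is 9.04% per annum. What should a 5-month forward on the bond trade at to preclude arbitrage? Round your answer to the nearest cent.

₹89.58

PV(coupons) I = 0.72·e^(−0.0904·4/12)
I = 0.6986
F = (S − I)·e^(rT) = (86.97 − 0.6986) · e^(0.0904·5/12)
= 86.2714 · e^0.037667 = 86.2714 × 1.038385 = ₹89.58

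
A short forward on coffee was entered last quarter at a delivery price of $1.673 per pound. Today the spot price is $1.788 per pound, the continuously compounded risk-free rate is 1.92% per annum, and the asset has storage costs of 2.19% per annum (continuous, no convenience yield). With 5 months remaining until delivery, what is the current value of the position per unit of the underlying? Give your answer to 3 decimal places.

-$0.145 per pound

Current fair forward for the remaining 5 months: F = S·e^((r + u)·T), (r + u) = 0.0192 + 0.0219 = 0.0411
F = 1.788 · e^(0.0411 × 5/12) = 1.788 × 1.017272 = 1.8189
Value of long forward = (F − K)·e^(−rT) = (1.8189 − 1.673) · e^(−0.0192·5/12)
= 0.1459 × 0.992032 = 0.145
Short position value = −(long value) = -$0.145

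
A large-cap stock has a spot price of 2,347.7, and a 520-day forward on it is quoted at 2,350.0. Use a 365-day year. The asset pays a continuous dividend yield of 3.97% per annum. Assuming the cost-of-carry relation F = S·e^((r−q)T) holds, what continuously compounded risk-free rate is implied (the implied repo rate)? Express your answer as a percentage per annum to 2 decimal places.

4.04%

From F = S·e^((r−q)T): (r − q) = ln(F/S)/T
ln(2350.0/2347.7) = ln(1.000980) = 0.000980
(r − q) = 0.000980 / (520/365) = 0.000688
r = ln(F/S)/T + q = 0.000688 + 0.0397 = 0.040388
r = 4.04%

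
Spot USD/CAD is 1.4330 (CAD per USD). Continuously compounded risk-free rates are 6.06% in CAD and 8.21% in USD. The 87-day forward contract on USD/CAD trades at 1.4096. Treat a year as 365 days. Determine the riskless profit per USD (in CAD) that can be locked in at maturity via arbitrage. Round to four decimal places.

0.0161 per USD (in CAD)

Fair forward: F* = S·e^(carry·T), with carry = (r_CAD − r_USD) = 0.0606 − 0.0821 = -0.0215
F* = 1.4330 · e^(-0.0215 × 87/365) = 1.4330 · e^-0.005125 = 1.4330 × 0.994888 = 1.4257
Market 1.4096 < fair 1.4257: forward underpriced → reverse cash-and-carry (short spot, go long the forward).
At maturity, profit = |F_mkt − F*| = |1.4096 − 1.4257| = 0.0161 per USD (in CAD)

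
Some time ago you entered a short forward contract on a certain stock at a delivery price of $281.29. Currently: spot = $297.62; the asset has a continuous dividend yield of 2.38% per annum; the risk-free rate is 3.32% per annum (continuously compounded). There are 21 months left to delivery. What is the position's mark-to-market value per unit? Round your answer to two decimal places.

Current fair forward for the remaining 21 months: F = S·e^((r − q)·T), (r − q) = 0.0332 − 0.0238 = 0.0094
F = 297.62 · e^(0.0094 × 21/12) = 297.62 × 1.016586 = 302.5563
Value of long forward = (F − K)·e^(−rT) = (302.5563 − 281.29) · e^(−0.0332·21/12)
= 21.2663 × 0.943556 = 20.07
Short position value = −(long value) = -$20.07

-$20.07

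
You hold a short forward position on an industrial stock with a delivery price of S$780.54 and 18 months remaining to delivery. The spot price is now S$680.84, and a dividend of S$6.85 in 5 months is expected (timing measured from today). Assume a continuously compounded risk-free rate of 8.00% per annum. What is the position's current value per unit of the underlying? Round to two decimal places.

PV(remaining dividends) I = 6.85·e^(−0.0800·5/12) = 6.6254
Current forward F = (S − I)·e^(rT) = (680.84 − 6.6254)·e^(0.0800·18/12) = 674.2146 × 1.127497 = 760.1749
Value (long) = (F − K)·e^(−rT) = (760.1749 − 780.54) × 0.886920 = -18.0622
Short position value = −(long value) = S$18.06

S$18.06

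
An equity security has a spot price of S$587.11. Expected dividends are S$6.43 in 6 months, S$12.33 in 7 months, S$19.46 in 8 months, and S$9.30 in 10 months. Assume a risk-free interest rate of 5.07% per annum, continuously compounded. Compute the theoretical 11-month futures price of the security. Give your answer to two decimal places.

PV(dividends) I = 6.43·e^(−0.0507·6/12) + 12.33·e^(−0.0507·7/12) + 19.46·e^(−0.0507·8/12) + 9.30·e^(−0.0507·10/12)
I = 6.2690 + 11.9707 + 18.8132 + 8.9153 = 45.9682
F = (S − I)·e^(rT) = (587.11 − 45.9682) · e^(0.0507·11/12)
= 541.1418 · e^0.046475 = 541.1418 × 1.047572 = S$566.88

S$566.88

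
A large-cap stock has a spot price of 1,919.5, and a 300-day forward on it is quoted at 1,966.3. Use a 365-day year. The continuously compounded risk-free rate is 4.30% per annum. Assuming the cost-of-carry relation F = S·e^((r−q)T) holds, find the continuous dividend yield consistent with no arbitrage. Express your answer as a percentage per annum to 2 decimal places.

1.37%

From F = S·e^((r−q)T): (r − q) = ln(F/S)/T
ln(1966.3/1919.5) = ln(1.024381) = 0.024089
(r − q) = 0.024089 / (300/365) = 0.029308
q = r − ln(F/S)/T = 0.0430 − 0.029308 = 0.013692
q = 1.37%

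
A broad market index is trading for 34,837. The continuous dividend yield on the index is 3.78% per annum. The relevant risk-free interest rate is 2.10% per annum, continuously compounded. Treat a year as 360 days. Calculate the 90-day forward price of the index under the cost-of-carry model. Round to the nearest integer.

F = S·e^((r − q)T) = 34837 · e^((0.0210 − 0.0378) × 90/360)
= 34837 · e^-0.004200 = 34837 × 0.995809
F = 34,691

34,691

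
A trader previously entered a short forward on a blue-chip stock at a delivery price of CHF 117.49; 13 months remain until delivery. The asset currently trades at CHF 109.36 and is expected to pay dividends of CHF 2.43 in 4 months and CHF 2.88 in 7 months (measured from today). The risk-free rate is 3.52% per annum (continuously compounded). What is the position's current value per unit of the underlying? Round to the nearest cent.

PV(remaining dividends) I = 2.43·e^(−0.0352·4/12) + 2.88·e^(−0.0352·7/12) = 5.2231
Current forward F = (S − I)·e^(rT) = (109.36 − 5.2231)·e^(0.0352·13/12) = 104.1369 × 1.038870 = 108.1847
Value (long) = (F − K)·e^(−rT) = (108.1847 − 117.49) × 0.962585 = -8.9571
Short position value = −(long value) = CHF 8.96

CHF 8.96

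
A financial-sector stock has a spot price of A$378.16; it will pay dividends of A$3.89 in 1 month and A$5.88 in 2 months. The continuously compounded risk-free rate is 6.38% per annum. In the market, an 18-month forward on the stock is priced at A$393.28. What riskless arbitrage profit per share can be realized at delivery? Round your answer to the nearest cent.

PV(dividends) I = 3.89·e^(−0.0638·1/12) + 5.88·e^(−0.0638·2/12) = 9.6872
Fair forward F* = (S − I)·e^(rT) = (378.16 − 9.6872)·e^0.095700 = 368.4728 × 1.100429 = 405.4782
Market A$393.28 < fair 405.4782: forward underpriced → reverse cash-and-carry (short the stock, invest proceeds at r, pay the dividends, go long the forward).
Profit at T = |F_mkt − F*| = |393.28 − 405.4782| = A$12.20 per share

A$12.20 per share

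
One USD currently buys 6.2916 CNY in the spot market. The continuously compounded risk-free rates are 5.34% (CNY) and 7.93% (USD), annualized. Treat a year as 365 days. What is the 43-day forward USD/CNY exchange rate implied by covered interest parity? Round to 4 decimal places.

F = S·e^((r_CNY − r_USD)T) = 6.2916 · e^((0.0534 − 0.0793) × 43/365)
= 6.2916 · e^-0.003051 = 6.2916 × 0.996954
F = 6.2724 CNY per USD

6.2724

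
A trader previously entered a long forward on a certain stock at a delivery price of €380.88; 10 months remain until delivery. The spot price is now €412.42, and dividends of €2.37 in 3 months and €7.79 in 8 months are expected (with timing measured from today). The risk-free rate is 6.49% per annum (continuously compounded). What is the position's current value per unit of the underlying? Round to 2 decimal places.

€41.80

PV(remaining dividends) I = 2.37·e^(−0.0649·3/12) + 7.79·e^(−0.0649·8/12) = 9.7920
Current forward F = (S − I)·e^(rT) = (412.42 − 9.7920)·e^(0.0649·10/12) = 402.6280 × 1.055573 = 425.0032
Value (long) = (F − K)·e^(−rT) = (425.0032 − 380.88) × 0.947353 = 41.8002
Value = €41.80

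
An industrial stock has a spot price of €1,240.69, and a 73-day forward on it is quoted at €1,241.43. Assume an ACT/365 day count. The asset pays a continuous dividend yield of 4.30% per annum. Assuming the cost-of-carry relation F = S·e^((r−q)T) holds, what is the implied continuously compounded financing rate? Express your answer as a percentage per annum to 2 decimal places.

4.60%

From F = S·e^((r−q)T): (r − q) = ln(F/S)/T
ln(1241.43/1240.69) = ln(1.000596) = 0.000596
(r − q) = 0.000596 / (73/365) = 0.002980
r = ln(F/S)/T + q = 0.002980 + 0.0430 = 0.045980
r = 4.60%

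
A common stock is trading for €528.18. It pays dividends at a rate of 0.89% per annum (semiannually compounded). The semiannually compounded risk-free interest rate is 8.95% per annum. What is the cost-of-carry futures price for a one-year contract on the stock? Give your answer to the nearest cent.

€571.41

F = S · (1+r/2)^(2T) / (1+q/2)^(2T)
= 528.18 × 1.091503 / 1.008920 = 528.18 × 1.081853
F = €571.41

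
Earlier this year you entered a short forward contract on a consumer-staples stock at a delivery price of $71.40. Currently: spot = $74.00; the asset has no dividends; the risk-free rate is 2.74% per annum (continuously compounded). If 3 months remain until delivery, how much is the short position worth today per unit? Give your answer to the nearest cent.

-$3.09

Current fair forward for the remaining 3 months: F = S·e^(r·T), r = 0.0274
F = 74.00 · e^(0.0274 × 3/12) = 74.00 × 1.006874 = 74.5087
Value of long forward = (F − K)·e^(−rT) = (74.5087 − 71.40) · e^(−0.0274·3/12)
= 3.1087 × 0.993173 = 3.09
Short position value = −(long value) = -$3.09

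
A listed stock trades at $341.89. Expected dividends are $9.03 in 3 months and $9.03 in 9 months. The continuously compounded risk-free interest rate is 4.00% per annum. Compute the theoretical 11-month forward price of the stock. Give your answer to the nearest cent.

PV(dividends) I = 9.03·e^(−0.0400·3/12) + 9.03·e^(−0.0400·9/12)
I = 8.9401 + 8.7631 = 17.7032
F = (S − I)·e^(rT) = (341.89 − 17.7032) · e^(0.0400·11/12)
= 324.1868 · e^0.036667 = 324.1868 × 1.037348 = $336.29

$336.29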